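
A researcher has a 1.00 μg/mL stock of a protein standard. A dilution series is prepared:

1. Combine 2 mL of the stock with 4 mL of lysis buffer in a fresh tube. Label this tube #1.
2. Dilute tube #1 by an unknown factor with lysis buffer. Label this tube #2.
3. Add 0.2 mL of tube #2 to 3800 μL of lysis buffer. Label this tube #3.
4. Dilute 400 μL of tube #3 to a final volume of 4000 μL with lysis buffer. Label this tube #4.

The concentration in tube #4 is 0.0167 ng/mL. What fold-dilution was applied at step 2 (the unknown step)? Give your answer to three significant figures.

99.8-fold

Step 1: 2 mL + 4 mL = 6 mL total → factor 6/2 = 3
Step 2: unknown factor x
Step 3: 0.2 mL + 3800 μL = 4 mL total → factor 4/0.2 = 20
Step 4: 400 μL brought to 4000 μL → factor 4000/400 = 10
Product of known-step factors = 600
Overall factor = 1.00 μg/mL / (0.0167 ng/mL) = 59880
x = 59880 / 600 = 99.8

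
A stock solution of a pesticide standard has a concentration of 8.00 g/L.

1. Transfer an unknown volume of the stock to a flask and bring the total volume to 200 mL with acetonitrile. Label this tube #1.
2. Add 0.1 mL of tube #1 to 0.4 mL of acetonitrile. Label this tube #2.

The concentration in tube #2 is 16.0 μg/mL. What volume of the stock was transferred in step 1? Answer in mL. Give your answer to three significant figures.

2.00 mL

Step 1: v brought to 200 mL → factor = 200 mL/v
Step 2: 0.1 mL + 0.4 mL = 0.5 mL total → factor 0.5/0.1 = 5
Product of known-step factors = 5
Overall factor = 8.00 g/L / (16.0 μg/mL) = 500
Step-1 factor = 500 / 5 = 100
v = 200 mL / 100 = 2.00 mL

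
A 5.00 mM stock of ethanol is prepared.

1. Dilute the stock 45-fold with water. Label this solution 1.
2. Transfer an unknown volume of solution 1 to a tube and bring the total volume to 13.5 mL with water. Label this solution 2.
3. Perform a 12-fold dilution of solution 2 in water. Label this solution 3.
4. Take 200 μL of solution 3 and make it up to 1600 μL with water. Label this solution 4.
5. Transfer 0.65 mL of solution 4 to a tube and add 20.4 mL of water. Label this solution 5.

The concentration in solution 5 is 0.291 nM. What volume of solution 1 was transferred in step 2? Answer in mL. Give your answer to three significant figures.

0.110 mL

Step 1: 45-fold → factor 45
Step 2: v brought to 13.5 mL → factor = 13.5 mL/v
Step 3: 12-fold → factor 12
Step 4: 200 μL brought to 1600 μL → factor 1600/200 = 8
Step 5: 0.65 mL + 20.4 mL = 21.05 mL total → factor 21.05/0.65 = 32.385
Product of known-step factors = 1.399 × 10^5
Overall factor = 5.00 mM / (0.291 nM) = 1.7182 × 10^7
Step-2 factor = 1.7182 × 10^7 / 1.399 × 10^5 = 122.82
v = 13.5 mL / 122.82 = 0.110 mL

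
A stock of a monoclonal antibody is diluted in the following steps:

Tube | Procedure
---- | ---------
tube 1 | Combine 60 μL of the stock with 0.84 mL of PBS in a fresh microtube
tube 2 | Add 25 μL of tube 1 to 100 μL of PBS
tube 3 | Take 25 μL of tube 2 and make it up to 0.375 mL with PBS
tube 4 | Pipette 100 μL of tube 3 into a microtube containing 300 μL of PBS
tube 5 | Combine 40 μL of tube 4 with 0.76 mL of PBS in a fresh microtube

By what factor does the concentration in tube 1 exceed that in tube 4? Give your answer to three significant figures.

300

Step 1: 60 μL + 0.84 mL = 900 μL total → factor 900/60 = 15
Step 2: 25 μL + 100 μL = 125 μL total → factor 125/25 = 5
Step 3: 25 μL brought to 0.375 mL → factor 375/25 = 15
Step 4: 100 μL + 300 μL = 400 μL total → factor 400/100 = 4
Dilution factor to tube 1 = 15; to tube 4 = 4500
[tube 1]/[tube 4] = (factor to tube 4)/(factor to tube 1) = 4500/15 = 300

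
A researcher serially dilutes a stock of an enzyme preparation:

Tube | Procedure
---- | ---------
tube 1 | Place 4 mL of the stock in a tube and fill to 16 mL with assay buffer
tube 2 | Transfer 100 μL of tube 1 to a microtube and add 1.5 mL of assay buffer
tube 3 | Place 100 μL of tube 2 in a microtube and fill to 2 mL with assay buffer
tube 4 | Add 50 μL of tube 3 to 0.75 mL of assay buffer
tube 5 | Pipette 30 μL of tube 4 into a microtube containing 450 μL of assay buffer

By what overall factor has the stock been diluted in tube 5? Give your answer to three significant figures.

3.28 × 10^5

Step 1: 4 mL brought to 16 mL → factor 16/4 = 4
Step 2: 100 μL + 1.5 mL = 1600 μL total → factor 1600/100 = 16
Step 3: 100 μL brought to 2 mL → factor 2000/100 = 20
Step 4: 50 μL + 0.75 mL = 800 μL total → factor 800/50 = 16
Step 5: 30 μL + 450 μL = 480 μL total → factor 480/30 = 16
Overall dilution factor = 4 × 16 × 20 × 16 × 16 = 3.2768 × 10^5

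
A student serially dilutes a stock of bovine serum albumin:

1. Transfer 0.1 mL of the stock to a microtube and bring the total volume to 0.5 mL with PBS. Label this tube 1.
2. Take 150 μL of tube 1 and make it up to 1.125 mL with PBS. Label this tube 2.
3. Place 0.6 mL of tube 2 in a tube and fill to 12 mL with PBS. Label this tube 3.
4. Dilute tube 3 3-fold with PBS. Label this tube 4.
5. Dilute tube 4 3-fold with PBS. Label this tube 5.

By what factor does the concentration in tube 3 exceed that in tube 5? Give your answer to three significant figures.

Step 1: 0.1 mL brought to 0.5 mL → factor 0.5/0.1 = 5
Step 2: 150 μL brought to 1.125 mL → factor 1125/150 = 7.5
Step 3: 0.6 mL brought to 12 mL → factor 12/0.6 = 20
Step 4: 3-fold → factor 3
Step 5: 3-fold → factor 3
Dilution factor to tube 3 = 750; to tube 5 = 6750
[tube 3]/[tube 5] = (factor to tube 5)/(factor to tube 3) = 6750/750 = 9.00

9.00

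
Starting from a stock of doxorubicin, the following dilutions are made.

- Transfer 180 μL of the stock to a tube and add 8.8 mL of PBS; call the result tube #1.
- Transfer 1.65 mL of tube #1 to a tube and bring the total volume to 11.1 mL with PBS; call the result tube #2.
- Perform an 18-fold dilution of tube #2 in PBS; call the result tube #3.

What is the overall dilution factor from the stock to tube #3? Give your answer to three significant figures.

6.04 × 10^3

Step 1: 180 μL + 8.8 mL = 8980 μL total → factor 8980/180 = 49.889
Step 2: 1.65 mL brought to 11.1 mL → factor 11.1/1.65 = 6.7273
Step 3: 18-fold → factor 18
Overall dilution factor = 49.889 × 6.7273 × 18 = 6041.1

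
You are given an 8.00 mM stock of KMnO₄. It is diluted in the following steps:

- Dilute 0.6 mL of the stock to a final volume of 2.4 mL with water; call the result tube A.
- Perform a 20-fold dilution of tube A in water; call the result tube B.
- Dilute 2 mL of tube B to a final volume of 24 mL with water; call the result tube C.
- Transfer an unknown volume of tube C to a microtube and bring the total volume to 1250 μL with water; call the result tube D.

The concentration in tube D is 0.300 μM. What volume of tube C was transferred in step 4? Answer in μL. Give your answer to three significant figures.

Step 1: 0.6 mL brought to 2.4 mL → factor 2.4/0.6 = 4
Step 2: 20-fold → factor 20
Step 3: 2 mL brought to 24 mL → factor 24/2 = 12
Step 4: v brought to 1250 μL → factor = 1250 μL/v
Product of known-step factors = 960
Overall factor = 8.00 mM / (0.300 μM) = 26667
Step-4 factor = 26667 / 960 = 27.778
v = 1250 μL / 27.778 = 45.0 μL

45.0 μL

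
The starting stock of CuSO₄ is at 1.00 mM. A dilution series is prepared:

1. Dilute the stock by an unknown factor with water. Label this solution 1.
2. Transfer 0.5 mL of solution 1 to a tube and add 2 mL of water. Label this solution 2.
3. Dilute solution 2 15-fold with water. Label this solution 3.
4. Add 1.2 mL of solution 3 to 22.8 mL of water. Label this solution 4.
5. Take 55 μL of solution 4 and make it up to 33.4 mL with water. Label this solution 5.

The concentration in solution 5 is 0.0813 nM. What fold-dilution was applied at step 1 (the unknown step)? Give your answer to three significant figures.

13.5-fold

Step 1: unknown factor x
Step 2: 0.5 mL + 2 mL = 2.5 mL total → factor 2.5/0.5 = 5
Step 3: 15-fold → factor 15
Step 4: 1.2 mL + 22.8 mL = 24 mL total → factor 24/1.2 = 20
Step 5: 55 μL brought to 33.4 mL → factor 33400/55 = 607.27
Product of known-step factors = 9.1091 × 10^5
Overall factor = 1.00 mM / (0.0813 nM) = 1.23 × 10^7
x = 1.23 × 10^7 / 9.1091 × 10^5 = 13.5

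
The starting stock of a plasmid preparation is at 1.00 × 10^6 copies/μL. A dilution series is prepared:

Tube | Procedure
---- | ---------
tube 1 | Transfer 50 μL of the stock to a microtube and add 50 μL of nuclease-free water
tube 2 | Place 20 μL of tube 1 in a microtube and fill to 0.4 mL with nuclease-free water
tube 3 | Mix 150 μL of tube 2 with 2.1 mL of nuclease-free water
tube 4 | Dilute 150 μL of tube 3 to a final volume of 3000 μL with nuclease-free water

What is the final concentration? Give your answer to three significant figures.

Step 1: 50 μL + 50 μL = 100 μL total → factor 100/50 = 2
Step 2: 20 μL brought to 0.4 mL → factor 400/20 = 20
Step 3: 150 μL + 2.1 mL = 2250 μL total → factor 2250/150 = 15
Step 4: 150 μL brought to 3000 μL → factor 3000/150 = 20
Overall dilution factor = 2 × 20 × 15 × 20 = 12000
Final = 1.00 × 10^6 copies/μL / 12000 = 83.3 copies/μL

83.3 copies/μL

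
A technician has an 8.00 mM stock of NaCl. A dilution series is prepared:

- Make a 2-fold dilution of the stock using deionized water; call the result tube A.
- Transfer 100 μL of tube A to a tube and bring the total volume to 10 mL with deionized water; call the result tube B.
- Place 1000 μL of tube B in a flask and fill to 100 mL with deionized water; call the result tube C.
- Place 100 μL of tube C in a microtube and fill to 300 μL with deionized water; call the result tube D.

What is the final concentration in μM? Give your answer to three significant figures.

Step 1: 2-fold → factor 2
Step 2: 100 μL brought to 10 mL → factor 10000/100 = 100
Step 3: 1000 μL brought to 100 mL → factor 1 × 10^5/1000 = 100
Step 4: 100 μL brought to 300 μL → factor 300/100 = 3
Overall dilution factor = 2 × 100 × 100 × 3 = 60000
Final = 8.00 mM / 60000 = 0.0001333 mM = 0.133 μM

0.133 μM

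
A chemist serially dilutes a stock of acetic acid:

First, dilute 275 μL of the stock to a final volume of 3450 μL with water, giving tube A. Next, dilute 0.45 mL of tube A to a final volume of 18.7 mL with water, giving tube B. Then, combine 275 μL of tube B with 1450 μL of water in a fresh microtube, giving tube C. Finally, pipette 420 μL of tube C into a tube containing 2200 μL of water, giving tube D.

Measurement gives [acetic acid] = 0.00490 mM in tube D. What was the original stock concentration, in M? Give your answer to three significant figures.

Step 1: 275 μL brought to 3450 μL → factor 3450/275 = 12.545
Step 2: 0.45 mL brought to 18.7 mL → factor 18.7/0.45 = 41.556
Step 3: 275 μL + 1450 μL = 1725 μL total → factor 1725/275 = 6.2727
Step 4: 420 μL + 2200 μL = 2620 μL total → factor 2620/420 = 6.2381
Overall dilution factor = 12.545 × 41.556 × 6.2727 × 6.2381 = 20400
Stock = 0.00490 mM × 20400 = 99.96 mM = 0.100 M

0.100 M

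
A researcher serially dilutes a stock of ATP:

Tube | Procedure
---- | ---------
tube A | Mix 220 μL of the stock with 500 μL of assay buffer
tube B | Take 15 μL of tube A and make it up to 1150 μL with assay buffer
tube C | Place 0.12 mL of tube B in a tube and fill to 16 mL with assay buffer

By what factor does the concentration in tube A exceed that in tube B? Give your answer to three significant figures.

Step 1: 220 μL + 500 μL = 720 μL total → factor 720/220 = 3.2727
Step 2: 15 μL brought to 1150 μL → factor 1150/15 = 76.667
Dilution factor to tube A = 3.2727; to tube B = 250.91
[tube A]/[tube B] = (factor to tube B)/(factor to tube A) = 250.91/3.2727 = 76.7

76.7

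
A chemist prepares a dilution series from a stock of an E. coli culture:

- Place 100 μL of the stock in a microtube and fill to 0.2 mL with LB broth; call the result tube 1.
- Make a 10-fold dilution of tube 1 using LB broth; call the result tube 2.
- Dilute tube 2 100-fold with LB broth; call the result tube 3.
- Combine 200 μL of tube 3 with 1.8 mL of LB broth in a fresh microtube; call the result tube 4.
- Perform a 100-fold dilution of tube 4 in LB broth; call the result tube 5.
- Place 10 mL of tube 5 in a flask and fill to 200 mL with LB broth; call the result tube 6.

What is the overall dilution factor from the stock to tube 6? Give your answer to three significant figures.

Step 1: 100 μL brought to 0.2 mL → factor 200/100 = 2
Step 2: 10-fold → factor 10
Step 3: 100-fold → factor 100
Step 4: 200 μL + 1.8 mL = 2000 μL total → factor 2000/200 = 10
Step 5: 100-fold → factor 100
Step 6: 10 mL brought to 200 mL → factor 200/10 = 20
Overall dilution factor = 2 × 10 × 100 × 10 × 100 × 20 = 4 × 10^7

4.00 × 10^7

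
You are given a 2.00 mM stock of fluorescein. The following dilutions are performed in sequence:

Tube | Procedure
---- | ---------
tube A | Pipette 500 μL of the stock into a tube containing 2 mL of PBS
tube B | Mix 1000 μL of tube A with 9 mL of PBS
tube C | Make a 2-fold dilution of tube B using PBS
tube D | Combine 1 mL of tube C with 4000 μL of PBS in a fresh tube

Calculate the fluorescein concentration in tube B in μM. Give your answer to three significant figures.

Step 1: 500 μL + 2 mL = 2500 μL total → factor 2500/500 = 5
Step 2: 1000 μL + 9 mL = 10000 μL total → factor 10000/1000 = 10
Dilution factor through tube B = 5 × 10 = 50
[tube B] = 2.00 mM / 50 = 0.04000 mM = 40.0 μM

40.0 μM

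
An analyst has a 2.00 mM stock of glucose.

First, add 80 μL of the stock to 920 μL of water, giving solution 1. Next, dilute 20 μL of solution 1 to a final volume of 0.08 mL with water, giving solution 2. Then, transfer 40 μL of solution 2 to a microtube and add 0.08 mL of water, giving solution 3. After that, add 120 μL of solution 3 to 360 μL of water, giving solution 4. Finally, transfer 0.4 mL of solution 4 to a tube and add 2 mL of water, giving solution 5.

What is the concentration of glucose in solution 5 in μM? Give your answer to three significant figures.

Step 1: 80 μL + 920 μL = 1000 μL total → factor 1000/80 = 12.5
Step 2: 20 μL brought to 0.08 mL → factor 80/20 = 4
Step 3: 40 μL + 0.08 mL = 120 μL total → factor 120/40 = 3
Step 4: 120 μL + 360 μL = 480 μL total → factor 480/120 = 4
Step 5: 0.4 mL + 2 mL = 2.4 mL total → factor 2.4/0.4 = 6
Overall dilution factor = 12.5 × 4 × 3 × 4 × 6 = 3600
Final = 2.00 mM / 3600 = 0.0005556 mM = 0.556 μM

0.556 μM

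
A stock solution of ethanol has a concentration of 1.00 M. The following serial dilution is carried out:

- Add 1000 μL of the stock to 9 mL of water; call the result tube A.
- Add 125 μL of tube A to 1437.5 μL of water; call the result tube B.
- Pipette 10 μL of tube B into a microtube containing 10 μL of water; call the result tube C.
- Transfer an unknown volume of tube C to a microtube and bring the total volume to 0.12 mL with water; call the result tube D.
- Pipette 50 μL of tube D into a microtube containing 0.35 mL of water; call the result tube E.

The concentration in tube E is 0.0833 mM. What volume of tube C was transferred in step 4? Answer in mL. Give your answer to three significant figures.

Step 1: 1000 μL + 9 mL = 10000 μL total → factor 10000/1000 = 10
Step 2: 125 μL + 1437.5 μL = 1562.5 μL total → factor 1562.5/125 = 12.5
Step 3: 10 μL + 10 μL = 20 μL total → factor 20/10 = 2
Step 4: v brought to 0.12 mL → factor = 0.12 mL/v
Step 5: 50 μL + 0.35 mL = 400 μL total → factor 400/50 = 8
Product of known-step factors = 2000
Overall factor = 1.00 M / (0.0833 mM) = 12005
Step-4 factor = 12005 / 2000 = 6.0024
v = 0.12 mL / 6.0024 = 0.0200 mL

0.0200 mL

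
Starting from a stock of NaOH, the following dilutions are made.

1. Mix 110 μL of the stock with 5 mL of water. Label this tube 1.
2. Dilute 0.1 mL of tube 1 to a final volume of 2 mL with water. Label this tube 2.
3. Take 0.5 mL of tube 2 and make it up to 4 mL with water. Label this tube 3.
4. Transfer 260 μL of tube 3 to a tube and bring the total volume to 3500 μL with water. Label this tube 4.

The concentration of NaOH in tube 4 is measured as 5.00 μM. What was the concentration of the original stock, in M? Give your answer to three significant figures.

Step 1: 110 μL + 5 mL = 5110 μL total → factor 5110/110 = 46.455
Step 2: 0.1 mL brought to 2 mL → factor 2/0.1 = 20
Step 3: 0.5 mL brought to 4 mL → factor 4/0.5 = 8
Step 4: 260 μL brought to 3500 μL → factor 3500/260 = 13.462
Overall dilution factor = 46.455 × 20 × 8 × 13.462 = 1.0006 × 10^5
Stock = 5.00 μM × 1.0006 × 10^5 = 5.003 × 10^5 μM = 0.500 M

0.500 M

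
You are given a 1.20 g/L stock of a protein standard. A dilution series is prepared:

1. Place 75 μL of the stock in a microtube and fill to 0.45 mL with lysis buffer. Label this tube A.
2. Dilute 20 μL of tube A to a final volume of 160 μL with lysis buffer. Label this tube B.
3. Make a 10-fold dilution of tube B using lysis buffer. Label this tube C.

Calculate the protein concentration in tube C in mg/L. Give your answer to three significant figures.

Step 1: 75 μL brought to 0.45 mL → factor 450/75 = 6
Step 2: 20 μL brought to 160 μL → factor 160/20 = 8
Step 3: 10-fold → factor 10
Dilution factor through tube C = 6 × 8 × 10 = 480
[tube C] = 1.20 g/L / 480 = 0.002500 g/L = 2.50 mg/L

2.50 mg/L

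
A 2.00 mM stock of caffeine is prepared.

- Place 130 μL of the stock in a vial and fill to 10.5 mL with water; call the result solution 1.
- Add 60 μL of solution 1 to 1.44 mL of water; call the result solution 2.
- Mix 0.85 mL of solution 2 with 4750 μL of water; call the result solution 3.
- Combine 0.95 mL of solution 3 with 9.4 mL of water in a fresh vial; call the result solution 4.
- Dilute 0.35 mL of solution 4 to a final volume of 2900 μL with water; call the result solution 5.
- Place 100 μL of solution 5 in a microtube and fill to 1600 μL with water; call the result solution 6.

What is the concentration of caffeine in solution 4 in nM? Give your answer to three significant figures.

Step 1: 130 μL brought to 10.5 mL → factor 10500/130 = 80.769
Step 2: 60 μL + 1.44 mL = 1500 μL total → factor 1500/60 = 25
Step 3: 0.85 mL + 4750 μL = 5.6 mL total → factor 5.6/0.85 = 6.5882
Step 4: 0.95 mL + 9.4 mL = 10.35 mL total → factor 10.35/0.95 = 10.895
Dilution factor through solution 4 = 80.769 × 25 × 6.5882 × 10.895 = 1.4493 × 10^5
[solution 4] = 2.00 mM / 1.4493 × 10^5 = 1.380 × 10^-5 mM = 13.8 nM

13.8 nM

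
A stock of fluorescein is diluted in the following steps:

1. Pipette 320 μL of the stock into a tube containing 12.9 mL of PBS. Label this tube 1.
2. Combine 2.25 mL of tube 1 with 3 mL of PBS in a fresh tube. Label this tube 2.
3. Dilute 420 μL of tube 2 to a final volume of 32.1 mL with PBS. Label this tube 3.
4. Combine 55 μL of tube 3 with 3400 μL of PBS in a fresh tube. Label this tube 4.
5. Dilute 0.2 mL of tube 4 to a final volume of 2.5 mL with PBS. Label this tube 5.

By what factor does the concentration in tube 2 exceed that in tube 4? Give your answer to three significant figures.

Step 1: 320 μL + 12.9 mL = 13220 μL total → factor 13220/320 = 41.312
Step 2: 2.25 mL + 3 mL = 5.25 mL total → factor 5.25/2.25 = 2.3333
Step 3: 420 μL brought to 32.1 mL → factor 32100/420 = 76.429
Step 4: 55 μL + 3400 μL = 3455 μL total → factor 3455/55 = 62.818
Dilution factor to tube 2 = 96.396; to tube 4 = 4.6281 × 10^5
[tube 2]/[tube 4] = (factor to tube 4)/(factor to tube 2) = 4.6281 × 10^5/96.396 = 4.80 × 10^3

4.80 × 10^3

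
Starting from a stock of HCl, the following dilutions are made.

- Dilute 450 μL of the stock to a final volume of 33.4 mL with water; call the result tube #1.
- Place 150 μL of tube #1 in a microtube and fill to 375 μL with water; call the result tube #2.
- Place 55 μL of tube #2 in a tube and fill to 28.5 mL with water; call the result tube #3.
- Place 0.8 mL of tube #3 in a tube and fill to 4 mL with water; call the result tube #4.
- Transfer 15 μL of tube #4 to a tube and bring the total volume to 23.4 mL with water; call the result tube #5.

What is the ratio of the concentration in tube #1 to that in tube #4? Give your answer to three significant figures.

6.48 × 10^3

Step 1: 450 μL brought to 33.4 mL → factor 33400/450 = 74.222
Step 2: 150 μL brought to 375 μL → factor 375/150 = 2.5
Step 3: 55 μL brought to 28.5 mL → factor 28500/55 = 518.18
Step 4: 0.8 mL brought to 4 mL → factor 4/0.8 = 5
Dilution factor to tube #1 = 74.222; to tube #4 = 4.8076 × 10^5
[tube #1]/[tube #4] = (factor to tube #4)/(factor to tube #1) = 4.8076 × 10^5/74.222 = 6.48 × 10^3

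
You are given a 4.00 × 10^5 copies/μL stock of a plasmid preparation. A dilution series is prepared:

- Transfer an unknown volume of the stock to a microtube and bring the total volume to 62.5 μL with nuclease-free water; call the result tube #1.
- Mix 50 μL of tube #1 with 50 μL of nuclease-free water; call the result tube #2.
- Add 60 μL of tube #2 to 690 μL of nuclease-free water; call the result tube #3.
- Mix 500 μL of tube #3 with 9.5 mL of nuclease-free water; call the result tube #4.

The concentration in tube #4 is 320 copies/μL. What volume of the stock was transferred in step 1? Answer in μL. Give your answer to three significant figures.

Step 1: v brought to 62.5 μL → factor = 62.5 μL/v
Step 2: 50 μL + 50 μL = 100 μL total → factor 100/50 = 2
Step 3: 60 μL + 690 μL = 750 μL total → factor 750/60 = 12.5
Step 4: 500 μL + 9.5 mL = 10000 μL total → factor 10000/500 = 20
Product of known-step factors = 500
Overall factor = 4.00 × 10^5 copies/μL / (320 copies/μL) = 1250
Step-1 factor = 1250 / 500 = 2.5
v = 62.5 μL / 2.5 = 25.0 μL

25.0 μL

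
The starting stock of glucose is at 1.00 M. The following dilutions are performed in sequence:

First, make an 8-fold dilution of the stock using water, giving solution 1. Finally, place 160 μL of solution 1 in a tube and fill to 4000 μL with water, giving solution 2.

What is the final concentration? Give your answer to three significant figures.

Step 1: 8-fold → factor 8
Step 2: 160 μL brought to 4000 μL → factor 4000/160 = 25
Overall dilution factor = 8 × 25 = 200
Final = 1.00 M / 200 = 0.00500 M

0.00500 M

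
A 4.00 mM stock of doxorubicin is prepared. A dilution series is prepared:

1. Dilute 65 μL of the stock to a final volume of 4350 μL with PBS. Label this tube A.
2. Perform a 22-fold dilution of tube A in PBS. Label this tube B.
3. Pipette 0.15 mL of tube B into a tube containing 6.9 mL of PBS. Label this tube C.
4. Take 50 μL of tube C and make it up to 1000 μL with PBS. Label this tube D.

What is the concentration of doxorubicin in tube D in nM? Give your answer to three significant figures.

2.89 nM

Step 1: 65 μL brought to 4350 μL → factor 4350/65 = 66.923
Step 2: 22-fold → factor 22
Step 3: 0.15 mL + 6.9 mL = 7.05 mL total → factor 7.05/0.15 = 47
Step 4: 50 μL brought to 1000 μL → factor 1000/50 = 20
Overall dilution factor = 66.923 × 22 × 47 × 20 = 1.384 × 10^6
Final = 4.00 mM / 1.384 × 10^6 = 2.890 × 10^-6 mM = 2.89 nM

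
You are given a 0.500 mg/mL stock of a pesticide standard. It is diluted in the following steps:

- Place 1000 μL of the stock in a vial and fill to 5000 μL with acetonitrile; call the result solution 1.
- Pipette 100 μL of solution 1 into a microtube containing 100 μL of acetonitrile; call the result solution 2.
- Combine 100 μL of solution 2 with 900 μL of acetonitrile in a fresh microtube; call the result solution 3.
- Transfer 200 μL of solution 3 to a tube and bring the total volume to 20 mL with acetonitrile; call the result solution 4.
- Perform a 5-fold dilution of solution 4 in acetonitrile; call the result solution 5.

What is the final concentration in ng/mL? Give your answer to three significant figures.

Step 1: 1000 μL brought to 5000 μL → factor 5000/1000 = 5
Step 2: 100 μL + 100 μL = 200 μL total → factor 200/100 = 2
Step 3: 100 μL + 900 μL = 1000 μL total → factor 1000/100 = 10
Step 4: 200 μL brought to 20 mL → factor 20000/200 = 100
Step 5: 5-fold → factor 5
Overall dilution factor = 5 × 2 × 10 × 100 × 5 = 50000
Final = 0.500 mg/mL / 50000 = 1.000 × 10^-5 mg/mL = 10.0 ng/mL

10.0 ng/mL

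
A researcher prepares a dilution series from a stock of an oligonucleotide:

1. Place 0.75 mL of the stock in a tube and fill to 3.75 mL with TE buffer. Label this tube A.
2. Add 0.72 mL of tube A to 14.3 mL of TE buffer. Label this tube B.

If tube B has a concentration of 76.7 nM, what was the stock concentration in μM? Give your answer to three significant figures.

8.00 μM

Step 1: 0.75 mL brought to 3.75 mL → factor 3.75/0.75 = 5
Step 2: 0.72 mL + 14.3 mL = 15.02 mL total → factor 15.02/0.72 = 20.861
Overall dilution factor = 5 × 20.861 = 104.31
Stock = 76.7 nM × 104.31 = 8000 nM = 8.00 μM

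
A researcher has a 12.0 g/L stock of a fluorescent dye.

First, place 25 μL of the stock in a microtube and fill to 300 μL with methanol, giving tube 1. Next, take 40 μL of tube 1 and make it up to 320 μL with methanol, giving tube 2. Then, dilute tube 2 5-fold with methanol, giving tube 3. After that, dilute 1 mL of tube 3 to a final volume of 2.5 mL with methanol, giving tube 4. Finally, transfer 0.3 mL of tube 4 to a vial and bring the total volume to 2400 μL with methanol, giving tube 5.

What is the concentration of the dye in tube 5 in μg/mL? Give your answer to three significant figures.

1.25 μg/mL

Step 1: 25 μL brought to 300 μL → factor 300/25 = 12
Step 2: 40 μL brought to 320 μL → factor 320/40 = 8
Step 3: 5-fold → factor 5
Step 4: 1 mL brought to 2.5 mL → factor 2.5/1 = 2.5
Step 5: 0.3 mL brought to 2400 μL → factor 2.4/0.3 = 8
Overall dilution factor = 12 × 8 × 5 × 2.5 × 8 = 9600
Final = 12.0 g/L / 9600 = 0.001250 g/L = 1.25 μg/mL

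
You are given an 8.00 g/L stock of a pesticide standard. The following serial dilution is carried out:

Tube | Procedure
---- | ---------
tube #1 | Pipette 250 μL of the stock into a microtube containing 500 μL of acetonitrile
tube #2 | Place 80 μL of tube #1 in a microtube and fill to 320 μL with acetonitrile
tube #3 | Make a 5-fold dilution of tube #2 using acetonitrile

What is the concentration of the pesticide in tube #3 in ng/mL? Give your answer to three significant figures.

Step 1: 250 μL + 500 μL = 750 μL total → factor 750/250 = 3
Step 2: 80 μL brought to 320 μL → factor 320/80 = 4
Step 3: 5-fold → factor 5
Overall dilution factor = 3 × 4 × 5 = 60
Final = 8.00 g/L / 60 = 0.1333 g/L = 1.33 × 10^5 ng/mL

1.33 × 10^5 ng/mL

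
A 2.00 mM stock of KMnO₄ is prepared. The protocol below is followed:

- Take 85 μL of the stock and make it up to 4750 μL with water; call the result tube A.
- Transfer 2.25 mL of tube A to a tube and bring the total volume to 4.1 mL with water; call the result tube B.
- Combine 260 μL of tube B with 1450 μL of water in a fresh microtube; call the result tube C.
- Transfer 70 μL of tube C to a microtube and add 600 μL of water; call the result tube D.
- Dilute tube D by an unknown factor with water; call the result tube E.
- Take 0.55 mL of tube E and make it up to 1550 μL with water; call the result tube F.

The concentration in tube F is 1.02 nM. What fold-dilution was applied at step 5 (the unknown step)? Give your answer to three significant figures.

109-fold

Step 1: 85 μL brought to 4750 μL → factor 4750/85 = 55.882
Step 2: 2.25 mL brought to 4.1 mL → factor 4.1/2.25 = 1.8222
Step 3: 260 μL + 1450 μL = 1710 μL total → factor 1710/260 = 6.5769
Step 4: 70 μL + 600 μL = 670 μL total → factor 670/70 = 9.5714
Step 5: unknown factor x
Step 6: 0.55 mL brought to 1550 μL → factor 1.55/0.55 = 2.8182
Product of known-step factors = 18065
Overall factor = 2.00 mM / (1.02 nM) = 1.9608 × 10^6
x = 1.9608 × 10^6 / 18065 = 109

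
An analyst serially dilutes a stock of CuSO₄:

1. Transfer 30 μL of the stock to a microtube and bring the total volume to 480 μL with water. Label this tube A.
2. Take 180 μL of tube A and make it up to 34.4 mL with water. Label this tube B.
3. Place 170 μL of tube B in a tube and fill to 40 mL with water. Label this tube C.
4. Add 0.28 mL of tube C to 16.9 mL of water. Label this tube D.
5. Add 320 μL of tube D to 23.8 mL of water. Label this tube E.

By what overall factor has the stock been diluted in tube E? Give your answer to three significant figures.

3.33 × 10^9

Step 1: 30 μL brought to 480 μL → factor 480/30 = 16
Step 2: 180 μL brought to 34.4 mL → factor 34400/180 = 191.11
Step 3: 170 μL brought to 40 mL → factor 40000/170 = 235.29
Step 4: 0.28 mL + 16.9 mL = 17.18 mL total → factor 17.18/0.28 = 61.357
Step 5: 320 μL + 23.8 mL = 24120 μL total → factor 24120/320 = 75.375
Overall dilution factor = 16 × 191.11 × 235.29 × 61.357 × 75.375 = 3.3274 × 10^9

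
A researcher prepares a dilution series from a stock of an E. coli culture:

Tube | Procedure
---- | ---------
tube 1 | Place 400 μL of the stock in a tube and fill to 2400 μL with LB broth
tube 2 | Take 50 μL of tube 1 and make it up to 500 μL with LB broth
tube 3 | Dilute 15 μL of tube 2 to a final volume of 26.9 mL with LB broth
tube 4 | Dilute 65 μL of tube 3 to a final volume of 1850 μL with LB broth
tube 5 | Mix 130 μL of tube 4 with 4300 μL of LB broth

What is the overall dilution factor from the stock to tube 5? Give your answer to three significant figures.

1.04 × 10^8

Step 1: 400 μL brought to 2400 μL → factor 2400/400 = 6
Step 2: 50 μL brought to 500 μL → factor 500/50 = 10
Step 3: 15 μL brought to 26.9 mL → factor 26900/15 = 1793.3
Step 4: 65 μL brought to 1850 μL → factor 1850/65 = 28.462
Step 5: 130 μL + 4300 μL = 4430 μL total → factor 4430/130 = 34.077
Overall dilution factor = 6 × 10 × 1793.3 × 28.462 × 34.077 = 1.0436 × 10^8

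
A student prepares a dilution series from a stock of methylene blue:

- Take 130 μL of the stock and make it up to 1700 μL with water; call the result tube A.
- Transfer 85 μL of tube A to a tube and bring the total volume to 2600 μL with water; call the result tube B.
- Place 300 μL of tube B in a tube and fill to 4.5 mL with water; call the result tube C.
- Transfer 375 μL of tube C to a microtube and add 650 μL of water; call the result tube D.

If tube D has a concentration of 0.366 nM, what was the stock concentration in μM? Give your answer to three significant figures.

Step 1: 130 μL brought to 1700 μL → factor 1700/130 = 13.077
Step 2: 85 μL brought to 2600 μL → factor 2600/85 = 30.588
Step 3: 300 μL brought to 4.5 mL → factor 4500/300 = 15
Step 4: 375 μL + 650 μL = 1025 μL total → factor 1025/375 = 2.7333
Overall dilution factor = 13.077 × 30.588 × 15 × 2.7333 = 16400
Stock = 0.366 nM × 16400 = 6002 nM = 6.00 μM

6.00 μM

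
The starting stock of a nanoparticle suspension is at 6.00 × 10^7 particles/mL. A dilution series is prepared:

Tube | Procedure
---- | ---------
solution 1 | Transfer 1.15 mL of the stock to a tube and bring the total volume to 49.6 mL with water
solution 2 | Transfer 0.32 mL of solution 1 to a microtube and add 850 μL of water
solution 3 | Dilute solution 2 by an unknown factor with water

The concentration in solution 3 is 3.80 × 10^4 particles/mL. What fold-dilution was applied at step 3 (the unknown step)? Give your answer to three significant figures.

10.0-fold

Step 1: 1.15 mL brought to 49.6 mL → factor 49.6/1.15 = 43.13
Step 2: 0.32 mL + 850 μL = 1.17 mL total → factor 1.17/0.32 = 3.6562
Step 3: unknown factor x
Product of known-step factors = 157.7
Overall factor = 6.00 × 10^7 particles/mL / (3.80 × 10^4 particles/mL) = 1578.9
x = 1578.9 / 157.7 = 10.0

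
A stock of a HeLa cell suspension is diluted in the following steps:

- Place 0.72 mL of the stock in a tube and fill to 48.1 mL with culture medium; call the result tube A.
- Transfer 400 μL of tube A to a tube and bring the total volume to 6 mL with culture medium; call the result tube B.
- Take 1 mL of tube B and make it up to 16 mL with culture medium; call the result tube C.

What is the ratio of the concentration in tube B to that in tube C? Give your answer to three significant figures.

16.0

Step 1: 0.72 mL brought to 48.1 mL → factor 48.1/0.72 = 66.806
Step 2: 400 μL brought to 6 mL → factor 6000/400 = 15
Step 3: 1 mL brought to 16 mL → factor 16/1 = 16
Dilution factor to tube B = 1002.1; to tube C = 16033
[tube B]/[tube C] = (factor to tube C)/(factor to tube B) = 16033/1002.1 = 16.0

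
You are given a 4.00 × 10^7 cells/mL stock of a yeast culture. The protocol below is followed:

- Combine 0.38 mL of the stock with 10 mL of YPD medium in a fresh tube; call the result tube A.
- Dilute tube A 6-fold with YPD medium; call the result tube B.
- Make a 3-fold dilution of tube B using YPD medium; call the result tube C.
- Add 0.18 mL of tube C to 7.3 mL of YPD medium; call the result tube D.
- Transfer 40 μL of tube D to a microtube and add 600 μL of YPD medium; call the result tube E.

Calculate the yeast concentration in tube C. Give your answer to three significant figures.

Step 1: 0.38 mL + 10 mL = 10.38 mL total → factor 10.38/0.38 = 27.316
Step 2: 6-fold → factor 6
Step 3: 3-fold → factor 3
Dilution factor through tube C = 27.316 × 6 × 3 = 491.68
[tube C] = 4.00 × 10^7 cells/mL / 491.68 = 8.14 × 10^4 cells/mL

8.14 × 10^4 cells/mL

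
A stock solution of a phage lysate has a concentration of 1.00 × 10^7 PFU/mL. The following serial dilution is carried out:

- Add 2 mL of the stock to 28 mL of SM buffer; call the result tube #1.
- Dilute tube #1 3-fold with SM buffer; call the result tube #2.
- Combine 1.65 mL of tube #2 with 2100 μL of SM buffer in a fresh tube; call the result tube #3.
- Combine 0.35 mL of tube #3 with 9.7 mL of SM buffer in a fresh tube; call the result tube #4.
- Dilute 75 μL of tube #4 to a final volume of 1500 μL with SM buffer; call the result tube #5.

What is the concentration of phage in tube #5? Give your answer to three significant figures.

Step 1: 2 mL + 28 mL = 30 mL total → factor 30/2 = 15
Step 2: 3-fold → factor 3
Step 3: 1.65 mL + 2100 μL = 3.75 mL total → factor 3.75/1.65 = 2.2727
Step 4: 0.35 mL + 9.7 mL = 10.05 mL total → factor 10.05/0.35 = 28.714
Step 5: 75 μL brought to 1500 μL → factor 1500/75 = 20
Overall dilution factor = 15 × 3 × 2.2727 × 28.714 × 20 = 58734
Final = 1.00 × 10^7 PFU/mL / 58734 = 170 PFU/mL

170 PFU/mL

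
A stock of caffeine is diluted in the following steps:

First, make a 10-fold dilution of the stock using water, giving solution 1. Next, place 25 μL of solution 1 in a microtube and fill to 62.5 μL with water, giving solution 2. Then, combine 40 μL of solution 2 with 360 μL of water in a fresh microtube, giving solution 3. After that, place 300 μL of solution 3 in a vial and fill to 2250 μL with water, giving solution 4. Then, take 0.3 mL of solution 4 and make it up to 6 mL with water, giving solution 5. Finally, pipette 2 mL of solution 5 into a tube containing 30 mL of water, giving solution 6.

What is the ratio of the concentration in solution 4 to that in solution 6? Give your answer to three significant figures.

320

Step 1: 10-fold → factor 10
Step 2: 25 μL brought to 62.5 μL → factor 62.5/25 = 2.5
Step 3: 40 μL + 360 μL = 400 μL total → factor 400/40 = 10
Step 4: 300 μL brought to 2250 μL → factor 2250/300 = 7.5
Step 5: 0.3 mL brought to 6 mL → factor 6/0.3 = 20
Step 6: 2 mL + 30 mL = 32 mL total → factor 32/2 = 16
Dilution factor to solution 4 = 1875; to solution 6 = 6 × 10^5
[solution 4]/[solution 6] = (factor to solution 6)/(factor to solution 4) = 6 × 10^5/1875 = 320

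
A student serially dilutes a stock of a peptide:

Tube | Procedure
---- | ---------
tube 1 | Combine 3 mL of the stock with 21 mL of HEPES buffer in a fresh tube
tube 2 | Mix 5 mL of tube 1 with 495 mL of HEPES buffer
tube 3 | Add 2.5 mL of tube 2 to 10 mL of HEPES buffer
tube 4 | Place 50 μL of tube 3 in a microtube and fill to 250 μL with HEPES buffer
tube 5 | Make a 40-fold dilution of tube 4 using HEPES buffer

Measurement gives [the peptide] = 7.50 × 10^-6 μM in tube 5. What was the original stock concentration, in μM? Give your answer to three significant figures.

Step 1: 3 mL + 21 mL = 24 mL total → factor 24/3 = 8
Step 2: 5 mL + 495 mL = 500 mL total → factor 500/5 = 100
Step 3: 2.5 mL + 10 mL = 12.5 mL total → factor 12.5/2.5 = 5
Step 4: 50 μL brought to 250 μL → factor 250/50 = 5
Step 5: 40-fold → factor 40
Overall dilution factor = 8 × 100 × 5 × 5 × 40 = 8 × 10^5
Stock = 7.50 × 10^-6 μM × 8 × 10^5 = 6.00 μM

6.00 μM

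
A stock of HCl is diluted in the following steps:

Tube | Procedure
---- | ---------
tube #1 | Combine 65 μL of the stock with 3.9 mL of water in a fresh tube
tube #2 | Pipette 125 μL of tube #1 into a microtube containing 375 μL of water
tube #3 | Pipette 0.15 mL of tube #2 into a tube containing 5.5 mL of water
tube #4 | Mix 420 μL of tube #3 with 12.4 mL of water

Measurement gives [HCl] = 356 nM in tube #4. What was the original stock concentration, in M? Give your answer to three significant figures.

Step 1: 65 μL + 3.9 mL = 3965 μL total → factor 3965/65 = 61
Step 2: 125 μL + 375 μL = 500 μL total → factor 500/125 = 4
Step 3: 0.15 mL + 5.5 mL = 5.65 mL total → factor 5.65/0.15 = 37.667
Step 4: 420 μL + 12.4 mL = 12820 μL total → factor 12820/420 = 30.524
Overall dilution factor = 61 × 4 × 37.667 × 30.524 = 2.8053 × 10^5
Stock = 356 nM × 2.8053 × 10^5 = 9.987 × 10^7 nM = 0.0999 M

0.0999 M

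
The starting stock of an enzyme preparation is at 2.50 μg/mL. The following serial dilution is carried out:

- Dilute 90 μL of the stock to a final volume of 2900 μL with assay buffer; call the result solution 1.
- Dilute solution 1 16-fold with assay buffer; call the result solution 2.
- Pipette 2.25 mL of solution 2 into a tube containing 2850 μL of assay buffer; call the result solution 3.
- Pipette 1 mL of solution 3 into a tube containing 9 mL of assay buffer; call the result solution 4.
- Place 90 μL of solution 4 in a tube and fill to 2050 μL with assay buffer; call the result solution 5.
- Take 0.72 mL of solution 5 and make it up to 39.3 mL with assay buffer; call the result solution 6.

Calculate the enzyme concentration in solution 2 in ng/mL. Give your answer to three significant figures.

Step 1: 90 μL brought to 2900 μL → factor 2900/90 = 32.222
Step 2: 16-fold → factor 16
Dilution factor through solution 2 = 32.222 × 16 = 515.56
[solution 2] = 2.50 μg/mL / 515.56 = 0.004849 μg/mL = 4.85 ng/mL

4.85 ng/mL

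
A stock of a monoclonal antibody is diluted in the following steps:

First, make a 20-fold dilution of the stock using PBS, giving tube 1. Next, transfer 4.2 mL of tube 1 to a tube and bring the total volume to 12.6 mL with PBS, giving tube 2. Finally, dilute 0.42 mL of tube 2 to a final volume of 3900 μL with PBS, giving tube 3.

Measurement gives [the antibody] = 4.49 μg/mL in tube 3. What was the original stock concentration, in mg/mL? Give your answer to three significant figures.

2.50 mg/mL

Step 1: 20-fold → factor 20
Step 2: 4.2 mL brought to 12.6 mL → factor 12.6/4.2 = 3
Step 3: 0.42 mL brought to 3900 μL → factor 3.9/0.42 = 9.2857
Overall dilution factor = 20 × 3 × 9.2857 = 557.14
Stock = 4.49 μg/mL × 557.14 = 2502 μg/mL = 2.50 mg/mL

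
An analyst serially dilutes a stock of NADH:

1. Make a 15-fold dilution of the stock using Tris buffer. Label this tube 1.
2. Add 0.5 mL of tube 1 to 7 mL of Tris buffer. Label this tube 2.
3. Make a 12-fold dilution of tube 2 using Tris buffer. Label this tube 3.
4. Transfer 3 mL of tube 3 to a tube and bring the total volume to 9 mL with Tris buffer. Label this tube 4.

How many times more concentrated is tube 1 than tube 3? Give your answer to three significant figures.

Step 1: 15-fold → factor 15
Step 2: 0.5 mL + 7 mL = 7.5 mL total → factor 7.5/0.5 = 15
Step 3: 12-fold → factor 12
Dilution factor to tube 1 = 15; to tube 3 = 2700
[tube 1]/[tube 3] = (factor to tube 3)/(factor to tube 1) = 2700/15 = 180

180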